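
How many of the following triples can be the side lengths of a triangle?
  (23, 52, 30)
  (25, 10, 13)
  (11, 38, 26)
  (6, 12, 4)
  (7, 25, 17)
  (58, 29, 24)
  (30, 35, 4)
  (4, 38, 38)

(23,30,52): 23+30 > 52 → valid
(10,13,25): 10+13 ≤ 25 → not valid
(11,26,38): 11+26 ≤ 38 → not valid
(4,6,12): 4+6 ≤ 12 → not valid
(7,17,25): 7+17 ≤ 25 → not valid
(24,29,58): 24+29 ≤ 58 → not valid
(4,30,35): 4+30 ≤ 35 → not valid
(4,38,38): 4+38 > 38 → valid
2 of the 8 triples form a triangle.

2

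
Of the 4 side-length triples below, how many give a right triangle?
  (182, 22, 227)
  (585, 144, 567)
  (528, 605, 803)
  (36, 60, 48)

(182,22,227): 22+182 ≤ 227, not a triangle
(585,144,567): 144²+567² = 342225 = 585² → right
(528,605,803): 528²+605² = 644809 = 803² → right
(36,60,48): 36²+48² = 3600 = 60² → right
3 of the 4 are right.

3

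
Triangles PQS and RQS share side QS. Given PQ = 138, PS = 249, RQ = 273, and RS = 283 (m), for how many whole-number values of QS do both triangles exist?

From triangle PQS: 111 < QS < 387.
From triangle RQS: 10 < QS < 556.
Intersection: 111 < QS < 387, so integers 112 through 386: 275 values.

275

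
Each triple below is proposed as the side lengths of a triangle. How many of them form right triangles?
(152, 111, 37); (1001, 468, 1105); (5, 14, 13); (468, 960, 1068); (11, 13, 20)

(152,111,37): 37+111 ≤ 152, not a triangle
(1001,468,1105): 468²+1001² = 1221025 = 1105² → right
(5,14,13): 5²+13² = 194 < 196 = 14² → obtuse
(468,960,1068): 468²+960² = 1140624 = 1068² → right
(11,13,20): 11²+13² = 290 < 400 = 20² → obtuse
2 of the 5 are right.

2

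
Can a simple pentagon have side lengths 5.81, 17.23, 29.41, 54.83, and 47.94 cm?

Yes

A pentagon exists iff every side is shorter than the sum of the others — equivalently, the longest side is less than the sum of the rest.
Longest side 54.83 < 100.39 (sum of the remaining 4), so yes.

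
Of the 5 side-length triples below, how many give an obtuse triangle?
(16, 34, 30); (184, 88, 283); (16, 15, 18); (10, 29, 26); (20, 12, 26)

(16,34,30): 16²+30² = 1156 = 34² → right
(184,88,283): 88+184 ≤ 283, not a triangle
(16,15,18): 15²+16² = 481 > 324 = 18² → acute
(10,29,26): 10²+26² = 776 < 841 = 29² → obtuse
(20,12,26): 12²+20² = 544 < 676 = 26² → obtuse
2 of the 5 are obtuse.

2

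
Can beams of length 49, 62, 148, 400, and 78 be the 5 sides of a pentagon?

For a pentagon, each side must be shorter than the sum of the others.
Here the longest side is 400, but the remaining 4 sides sum to only 337.

No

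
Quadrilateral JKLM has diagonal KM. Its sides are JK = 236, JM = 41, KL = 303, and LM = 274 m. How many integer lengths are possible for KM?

81

From triangle JKM: 195 < KM < 277.
From triangle LKM: 29 < KM < 577.
Intersection: 195 < KM < 277, so integers 196 through 276: 81 values.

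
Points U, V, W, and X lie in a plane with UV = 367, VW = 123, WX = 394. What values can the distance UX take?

The maximum is all hops collinear in one direction: 367 + 123 + 394 = 884.
The longest hop is 394; the others sum to 490. Since 394 ≤ 490, the path can fold back on itself completely, so the minimum distance is 0.

0 ≤ UX ≤ 884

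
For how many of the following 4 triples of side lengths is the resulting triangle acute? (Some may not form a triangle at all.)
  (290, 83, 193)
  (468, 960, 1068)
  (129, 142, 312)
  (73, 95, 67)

(290,83,193): 83+193 ≤ 290, not a triangle
(468,960,1068): 468²+960² = 1140624 = 1068² → right
(129,142,312): 129+142 ≤ 312, not a triangle
(73,95,67): 67²+73² = 9818 > 9025 = 95² → acute
1 of the 4 is acute.

1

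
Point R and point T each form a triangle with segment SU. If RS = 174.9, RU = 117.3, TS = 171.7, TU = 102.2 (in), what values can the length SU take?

From triangle RSU: |174.9 − 117.3| < SU < 174.9 + 117.3, i.e. 57.6 < SU < 292.2.
From triangle TSU: 69.5 < SU < 273.9.
Both must hold, so SU lies in the intersection.

69.5 < SU < 273.9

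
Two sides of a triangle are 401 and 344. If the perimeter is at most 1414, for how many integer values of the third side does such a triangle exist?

Triangle inequality: 57 < x < 745. Perimeter ≤ 1414 gives x ≤ 1414 − 401 − 344 = 669.
So 57 < x ≤ 669; integers 58 through 669: 612 values.

612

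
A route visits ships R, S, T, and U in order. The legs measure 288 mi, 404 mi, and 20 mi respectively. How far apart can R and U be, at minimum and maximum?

The maximum is all hops collinear in one direction: 288 + 404 + 20 = 712.
The longest hop is 404; the others sum to 308. Folding the others back against it leaves at least 404 − 308 = 96.

96 ≤ RU ≤ 712 mi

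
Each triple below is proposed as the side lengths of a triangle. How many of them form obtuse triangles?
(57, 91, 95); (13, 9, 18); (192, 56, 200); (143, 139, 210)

(57,91,95): 57²+91² = 11530 > 9025 = 95² → acute
(13,9,18): 9²+13² = 250 < 324 = 18² → obtuse
(192,56,200): 56²+192² = 40000 = 200² → right
(143,139,210): 139²+143² = 39770 < 44100 = 210² → obtuse
2 of the 4 are obtuse.

2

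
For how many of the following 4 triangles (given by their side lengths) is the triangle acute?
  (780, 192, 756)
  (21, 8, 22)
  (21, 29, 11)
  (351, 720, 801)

(780,192,756): 192²+756² = 608400 = 780² → right
(21,8,22): 8²+21² = 505 > 484 = 22² → acute
(21,29,11): 11²+21² = 562 < 841 = 29² → obtuse
(351,720,801): 351²+720² = 641601 = 801² → right
1 of the 4 is acute.

1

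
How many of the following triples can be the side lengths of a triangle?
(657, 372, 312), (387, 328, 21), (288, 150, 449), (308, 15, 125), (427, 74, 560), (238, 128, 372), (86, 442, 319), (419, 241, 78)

(312,372,657): 312+372 > 657 → valid
(21,328,387): 21+328 ≤ 387 → not valid
(150,288,449): 150+288 ≤ 449 → not valid
(15,125,308): 15+125 ≤ 308 → not valid
(74,427,560): 74+427 ≤ 560 → not valid
(128,238,372): 128+238 ≤ 372 → not valid
(86,319,442): 86+319 ≤ 442 → not valid
(78,241,419): 78+241 ≤ 419 → not valid
1 of the 8 triples forms a triangle.

1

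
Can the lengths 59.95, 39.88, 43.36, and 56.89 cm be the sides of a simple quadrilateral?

Yes

A quadrilateral exists iff every side is shorter than the sum of the others — equivalently, the longest side is less than the sum of the rest.
Longest side 59.95 < 140.13 (sum of the remaining 3), so yes.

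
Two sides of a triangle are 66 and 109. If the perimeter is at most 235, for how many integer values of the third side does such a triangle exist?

Triangle inequality: 43 < x < 175. Perimeter ≤ 235 gives x ≤ 235 − 66 − 109 = 60.
So 43 < x ≤ 60; integers 44 through 60: 17 values.

17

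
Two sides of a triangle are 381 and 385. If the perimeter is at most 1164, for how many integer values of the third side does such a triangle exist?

394

Triangle inequality: 4 < x < 766. Perimeter ≤ 1164 gives x ≤ 1164 − 381 − 385 = 398.
So 4 < x ≤ 398; integers 5 through 398: 394 values.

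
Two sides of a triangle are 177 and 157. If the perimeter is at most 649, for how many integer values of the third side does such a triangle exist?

Triangle inequality: 20 < x < 334. Perimeter ≤ 649 gives x ≤ 649 − 177 − 157 = 315.
So 20 < x ≤ 315; integers 21 through 315: 295 values.

295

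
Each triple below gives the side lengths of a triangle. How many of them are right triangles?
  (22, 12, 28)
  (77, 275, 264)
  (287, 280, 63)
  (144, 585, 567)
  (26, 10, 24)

(22,12,28): 12²+22² = 628 < 784 = 28² → obtuse
(77,275,264): 77²+264² = 75625 = 275² → right
(287,280,63): 63²+280² = 82369 = 287² → right
(144,585,567): 144²+567² = 342225 = 585² → right
(26,10,24): 10²+24² = 676 = 26² → right
4 of the 5 are right.

4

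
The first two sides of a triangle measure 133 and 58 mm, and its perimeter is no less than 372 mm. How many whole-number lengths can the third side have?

Triangle inequality: 75 < x < 191. Perimeter ≥ 372 gives x ≥ 372 − 133 − 58 = 181.
So 181 ≤ x < 191; integers 181 through 190: 10 values.

10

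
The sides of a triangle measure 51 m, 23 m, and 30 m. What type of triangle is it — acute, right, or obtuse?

Compare the square of the longest side to the sum of squares of the other two: 23² + 30² = 1429 < 2601 = 51².

obtuse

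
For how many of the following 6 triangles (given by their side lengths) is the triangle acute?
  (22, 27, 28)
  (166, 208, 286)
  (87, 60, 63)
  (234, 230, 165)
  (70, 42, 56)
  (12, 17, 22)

2

(22,27,28): 22²+27² = 1213 > 784 = 28² → acute
(166,208,286): 166²+208² = 70820 < 81796 = 286² → obtuse
(87,60,63): 60²+63² = 7569 = 87² → right
(234,230,165): 165²+230² = 80125 > 54756 = 234² → acute
(70,42,56): 42²+56² = 4900 = 70² → right
(12,17,22): 12²+17² = 433 < 484 = 22² → obtuse
2 of the 6 are acute.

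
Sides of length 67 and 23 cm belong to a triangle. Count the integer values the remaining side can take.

45

The third side lies in the open interval (44, 90).
Integers from 45 to 89 inclusive: 89 − 45 + 1 = 45.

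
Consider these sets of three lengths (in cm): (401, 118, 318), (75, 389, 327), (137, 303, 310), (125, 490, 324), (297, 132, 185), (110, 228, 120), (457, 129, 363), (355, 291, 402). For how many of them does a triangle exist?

7

(118,318,401): 118+318 > 401 → valid
(75,327,389): 75+327 > 389 → valid
(137,303,310): 137+303 > 310 → valid
(125,324,490): 125+324 ≤ 490 → not valid
(132,185,297): 132+185 > 297 → valid
(110,120,228): 110+120 > 228 → valid
(129,363,457): 129+363 > 457 → valid
(291,355,402): 291+355 > 402 → valid
7 of the 8 triples form a triangle.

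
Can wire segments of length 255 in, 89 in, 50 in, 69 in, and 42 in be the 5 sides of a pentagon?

For a pentagon, each side must be shorter than the sum of the others.
Here the longest side is 255, but the remaining 4 sides sum to only 250.

No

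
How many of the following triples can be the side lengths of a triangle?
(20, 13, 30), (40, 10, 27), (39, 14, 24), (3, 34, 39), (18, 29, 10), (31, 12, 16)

1

(13,20,30): 13+20 > 30 → valid
(10,27,40): 10+27 ≤ 40 → not valid
(14,24,39): 14+24 ≤ 39 → not valid
(3,34,39): 3+34 ≤ 39 → not valid
(10,18,29): 10+18 ≤ 29 → not valid
(12,16,31): 12+16 ≤ 31 → not valid
1 of the 6 triples forms a triangle.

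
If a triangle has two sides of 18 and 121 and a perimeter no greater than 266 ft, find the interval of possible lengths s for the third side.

103 < s ≤ 127 ft

Triangle inequality alone gives 103 < s < 139.
The perimeter condition gives s ≤ 266 − 18 − 121 = 127.
Intersecting the two: 103 < s ≤ 127.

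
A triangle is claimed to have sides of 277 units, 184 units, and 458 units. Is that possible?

Yes

The longest side is 458, and the other two sum to 461.
Since 461 > 458, the triangle inequality holds.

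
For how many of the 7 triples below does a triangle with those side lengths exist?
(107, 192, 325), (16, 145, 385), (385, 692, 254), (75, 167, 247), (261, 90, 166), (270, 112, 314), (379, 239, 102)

(107,192,325): 107+192 ≤ 325 → not valid
(16,145,385): 16+145 ≤ 385 → not valid
(254,385,692): 254+385 ≤ 692 → not valid
(75,167,247): 75+167 ≤ 247 → not valid
(90,166,261): 90+166 ≤ 261 → not valid
(112,270,314): 112+270 > 314 → valid
(102,239,379): 102+239 ≤ 379 → not valid
1 of the 7 triples forms a triangle.

1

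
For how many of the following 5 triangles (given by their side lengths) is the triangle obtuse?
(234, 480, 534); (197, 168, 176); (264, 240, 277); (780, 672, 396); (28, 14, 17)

1

(234,480,534): 234²+480² = 285156 = 534² → right
(197,168,176): 168²+176² = 59200 > 38809 = 197² → acute
(264,240,277): 240²+264² = 127296 > 76729 = 277² → acute
(780,672,396): 396²+672² = 608400 = 780² → right
(28,14,17): 14²+17² = 485 < 784 = 28² → obtuse
1 of the 5 is obtuse.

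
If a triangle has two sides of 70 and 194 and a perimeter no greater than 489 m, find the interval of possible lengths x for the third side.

Triangle inequality alone gives 124 < x < 264.
The perimeter condition gives x ≤ 489 − 70 − 194 = 225.
Intersecting the two: 124 < x ≤ 225.

124 < x ≤ 225 m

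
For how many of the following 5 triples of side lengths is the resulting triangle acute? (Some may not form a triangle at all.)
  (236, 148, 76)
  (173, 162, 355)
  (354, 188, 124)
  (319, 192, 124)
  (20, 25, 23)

1

(236,148,76): 76+148 ≤ 236, not a triangle
(173,162,355): 162+173 ≤ 355, not a triangle
(354,188,124): 124+188 ≤ 354, not a triangle
(319,192,124): 124+192 ≤ 319, not a triangle
(20,25,23): 20²+23² = 929 > 625 = 25² → acute
1 of the 5 is acute.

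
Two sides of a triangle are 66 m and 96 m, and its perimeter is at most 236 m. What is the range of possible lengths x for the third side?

Triangle inequality alone gives 30 < x < 162.
The perimeter condition gives x ≤ 236 − 66 − 96 = 74.
Intersecting the two: 30 < x ≤ 74.

30 < x ≤ 74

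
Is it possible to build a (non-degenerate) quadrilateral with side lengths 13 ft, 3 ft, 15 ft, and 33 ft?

No

For a quadrilateral, each side must be shorter than the sum of the others.
Here the longest side is 33, but the remaining 3 sides sum to only 31.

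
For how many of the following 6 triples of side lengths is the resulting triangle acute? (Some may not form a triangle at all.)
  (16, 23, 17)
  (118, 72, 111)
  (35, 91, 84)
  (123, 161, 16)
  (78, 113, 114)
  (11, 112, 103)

3

(16,23,17): 16²+17² = 545 > 529 = 23² → acute
(118,72,111): 72²+111² = 17505 > 13924 = 118² → acute
(35,91,84): 35²+84² = 8281 = 91² → right
(123,161,16): 16+123 ≤ 161, not a triangle
(78,113,114): 78²+113² = 18853 > 12996 = 114² → acute
(11,112,103): 11²+103² = 10730 < 12544 = 112² → obtuse
3 of the 6 are acute.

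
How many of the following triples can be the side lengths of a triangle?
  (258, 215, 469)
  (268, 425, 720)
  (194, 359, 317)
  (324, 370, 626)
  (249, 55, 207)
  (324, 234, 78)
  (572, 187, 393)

5

(215,258,469): 215+258 > 469 → valid
(268,425,720): 268+425 ≤ 720 → not valid
(194,317,359): 194+317 > 359 → valid
(324,370,626): 324+370 > 626 → valid
(55,207,249): 55+207 > 249 → valid
(78,234,324): 78+234 ≤ 324 → not valid
(187,393,572): 187+393 > 572 → valid
5 of the 7 triples form a triangle.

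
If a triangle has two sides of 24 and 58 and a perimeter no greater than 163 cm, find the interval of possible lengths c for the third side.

Triangle inequality alone gives 34 < c < 82.
The perimeter condition gives c ≤ 163 − 24 − 58 = 81.
Intersecting the two: 34 < c ≤ 81.

34 < c ≤ 81 cm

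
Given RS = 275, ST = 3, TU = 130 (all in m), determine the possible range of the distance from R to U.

The maximum is all hops collinear in one direction: 275 + 3 + 130 = 408.
The longest hop is 275; the others sum to 133. Folding the others back against it leaves at least 275 − 133 = 142.

142 ≤ RU ≤ 408 m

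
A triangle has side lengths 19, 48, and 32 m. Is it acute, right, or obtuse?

Compare the square of the longest side to the sum of squares of the other two: 19² + 32² = 1385 < 2304 = 48².

obtuse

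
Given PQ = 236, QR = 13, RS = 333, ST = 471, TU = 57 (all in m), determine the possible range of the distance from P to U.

The maximum is all hops collinear in one direction: 236 + 13 + 333 + 471 + 57 = 1110.
The longest hop is 471; the others sum to 639. Since 471 ≤ 639, the path can fold back on itself completely, so the minimum distance is 0.

0 ≤ PU ≤ 1110 m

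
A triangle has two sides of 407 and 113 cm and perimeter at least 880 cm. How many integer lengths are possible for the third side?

Triangle inequality: 294 < x < 520. Perimeter ≥ 880 gives x ≥ 880 − 407 − 113 = 360.
So 360 ≤ x < 520; integers 360 through 519: 160 values.

160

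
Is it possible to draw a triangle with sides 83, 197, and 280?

The two shorter sides sum to 280, exactly equal to the longest side 280.
That gives only a degenerate (flat) triangle — the inequality must be strict.

No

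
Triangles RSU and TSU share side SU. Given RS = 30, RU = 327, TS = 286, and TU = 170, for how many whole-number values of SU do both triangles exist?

From triangle RSU: 297 < SU < 357.
From triangle TSU: 116 < SU < 456.
Intersection: 297 < SU < 357, so integers 298 through 356: 59 values.

59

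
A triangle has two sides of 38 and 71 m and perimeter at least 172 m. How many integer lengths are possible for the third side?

46

Triangle inequality: 33 < x < 109. Perimeter ≥ 172 gives x ≥ 172 − 38 − 71 = 63.
So 63 ≤ x < 109; integers 63 through 108: 46 values.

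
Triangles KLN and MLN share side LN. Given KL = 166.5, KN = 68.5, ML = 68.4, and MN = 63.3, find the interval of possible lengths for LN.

From triangle KLN: |166.5 − 68.5| < LN < 166.5 + 68.5, i.e. 98.0 < LN < 235.0.
From triangle MLN: 5.1 < LN < 131.7.
Both must hold, so LN lies in the intersection.

98.0 < LN < 131.7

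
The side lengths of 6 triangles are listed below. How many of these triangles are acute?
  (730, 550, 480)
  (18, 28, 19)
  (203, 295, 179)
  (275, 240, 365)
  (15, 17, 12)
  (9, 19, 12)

1

(730,550,480): 480²+550² = 532900 = 730² → right
(18,28,19): 18²+19² = 685 < 784 = 28² → obtuse
(203,295,179): 179²+203² = 73250 < 87025 = 295² → obtuse
(275,240,365): 240²+275² = 133225 = 365² → right
(15,17,12): 12²+15² = 369 > 289 = 17² → acute
(9,19,12): 9²+12² = 225 < 361 = 19² → obtuse
1 of the 6 is acute.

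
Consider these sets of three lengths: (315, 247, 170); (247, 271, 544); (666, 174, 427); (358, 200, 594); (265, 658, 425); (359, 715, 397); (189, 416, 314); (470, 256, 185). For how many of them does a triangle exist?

4

(170,247,315): 170+247 > 315 → valid
(247,271,544): 247+271 ≤ 544 → not valid
(174,427,666): 174+427 ≤ 666 → not valid
(200,358,594): 200+358 ≤ 594 → not valid
(265,425,658): 265+425 > 658 → valid
(359,397,715): 359+397 > 715 → valid
(189,314,416): 189+314 > 416 → valid
(185,256,470): 185+256 ≤ 470 → not valid
4 of the 8 triples form a triangle.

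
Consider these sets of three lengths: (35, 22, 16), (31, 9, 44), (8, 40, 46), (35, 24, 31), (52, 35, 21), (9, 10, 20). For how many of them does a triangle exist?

(16,22,35): 16+22 > 35 → valid
(9,31,44): 9+31 ≤ 44 → not valid
(8,40,46): 8+40 > 46 → valid
(24,31,35): 24+31 > 35 → valid
(21,35,52): 21+35 > 52 → valid
(9,10,20): 9+10 ≤ 20 → not valid
4 of the 6 triples form a triangle.

4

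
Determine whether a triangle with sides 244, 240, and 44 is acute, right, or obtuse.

right

Compare the square of the longest side to the sum of squares of the other two: 44² + 240² = 59536 = 244².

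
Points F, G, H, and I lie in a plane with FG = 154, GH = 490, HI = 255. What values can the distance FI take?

The maximum is all hops collinear in one direction: 154 + 490 + 255 = 899.
The longest hop is 490; the others sum to 409. Folding the others back against it leaves at least 490 − 409 = 81.

81 ≤ FI ≤ 899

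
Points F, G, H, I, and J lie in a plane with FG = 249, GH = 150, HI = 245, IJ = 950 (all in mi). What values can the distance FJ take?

306 ≤ FJ ≤ 1594 mi

The maximum is all hops collinear in one direction: 249 + 150 + 245 + 950 = 1594.
The longest hop is 950; the others sum to 644. Folding the others back against it leaves at least 950 − 644 = 306.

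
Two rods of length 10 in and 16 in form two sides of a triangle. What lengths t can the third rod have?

6 < t < 26

By the triangle inequality, t must be less than 10 + 16 = 26 and greater than |10 − 16| = 6.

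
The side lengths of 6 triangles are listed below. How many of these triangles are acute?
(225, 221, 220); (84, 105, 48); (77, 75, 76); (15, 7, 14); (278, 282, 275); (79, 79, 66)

5

(225,221,220): 220²+221² = 97241 > 50625 = 225² → acute
(84,105,48): 48²+84² = 9360 < 11025 = 105² → obtuse
(77,75,76): 75²+76² = 11401 > 5929 = 77² → acute
(15,7,14): 7²+14² = 245 > 225 = 15² → acute
(278,282,275): 275²+278² = 152909 > 79524 = 282² → acute
(79,79,66): 66²+79² = 10597 > 6241 = 79² → acute
5 of the 6 are acute.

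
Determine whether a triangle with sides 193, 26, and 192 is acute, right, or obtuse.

Compare the square of the longest side to the sum of squares of the other two: 26² + 192² = 37540 > 37249 = 193².

acute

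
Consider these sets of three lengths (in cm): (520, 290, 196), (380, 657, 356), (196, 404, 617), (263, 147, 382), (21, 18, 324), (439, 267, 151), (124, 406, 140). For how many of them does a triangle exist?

(196,290,520): 196+290 ≤ 520 → not valid
(356,380,657): 356+380 > 657 → valid
(196,404,617): 196+404 ≤ 617 → not valid
(147,263,382): 147+263 > 382 → valid
(18,21,324): 18+21 ≤ 324 → not valid
(151,267,439): 151+267 ≤ 439 → not valid
(124,140,406): 124+140 ≤ 406 → not valid
2 of the 7 triples form a triangle.

2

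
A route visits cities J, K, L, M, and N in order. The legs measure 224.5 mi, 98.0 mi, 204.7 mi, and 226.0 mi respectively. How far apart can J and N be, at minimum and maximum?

0 ≤ JN ≤ 753.2 mi

The maximum is all hops collinear in one direction: 224.5 + 98.0 + 204.7 + 226.0 = 753.2.
The longest hop is 226.0; the others sum to 527.2. Since 226.0 ≤ 527.2, the path can fold back on itself completely, so the minimum distance is 0.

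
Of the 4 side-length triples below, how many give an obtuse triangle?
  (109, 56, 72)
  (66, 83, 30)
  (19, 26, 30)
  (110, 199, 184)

2

(109,56,72): 56²+72² = 8320 < 11881 = 109² → obtuse
(66,83,30): 30²+66² = 5256 < 6889 = 83² → obtuse
(19,26,30): 19²+26² = 1037 > 900 = 30² → acute
(110,199,184): 110²+184² = 45956 > 39601 = 199² → acute
2 of the 4 are obtuse.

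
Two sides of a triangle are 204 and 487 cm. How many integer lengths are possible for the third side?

407

The third side lies in the open interval (283, 691).
Integers from 284 to 690 inclusive: 690 − 284 + 1 = 407.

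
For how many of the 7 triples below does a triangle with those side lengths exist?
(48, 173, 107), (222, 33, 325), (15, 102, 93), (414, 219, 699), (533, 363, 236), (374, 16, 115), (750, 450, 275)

(48,107,173): 48+107 ≤ 173 → not valid
(33,222,325): 33+222 ≤ 325 → not valid
(15,93,102): 15+93 > 102 → valid
(219,414,699): 219+414 ≤ 699 → not valid
(236,363,533): 236+363 > 533 → valid
(16,115,374): 16+115 ≤ 374 → not valid
(275,450,750): 275+450 ≤ 750 → not valid
2 of the 7 triples form a triangle.

2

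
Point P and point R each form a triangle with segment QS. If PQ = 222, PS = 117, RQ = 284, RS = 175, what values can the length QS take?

109 < QS < 339

From triangle PQS: |222 − 117| < QS < 222 + 117, i.e. 105 < QS < 339.
From triangle RQS: 109 < QS < 459.
Both must hold, so QS lies in the intersection.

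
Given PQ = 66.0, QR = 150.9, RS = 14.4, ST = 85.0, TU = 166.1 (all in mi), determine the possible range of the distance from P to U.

0 ≤ PU ≤ 482.4 mi

The maximum is all hops collinear in one direction: 66.0 + 150.9 + 14.4 + 85.0 + 166.1 = 482.4.
The longest hop is 166.1; the others sum to 316.3. Since 166.1 ≤ 316.3, the path can fold back on itself completely, so the minimum distance is 0.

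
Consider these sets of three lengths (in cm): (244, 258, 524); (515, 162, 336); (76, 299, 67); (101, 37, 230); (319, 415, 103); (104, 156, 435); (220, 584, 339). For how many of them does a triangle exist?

1

(244,258,524): 244+258 ≤ 524 → not valid
(162,336,515): 162+336 ≤ 515 → not valid
(67,76,299): 67+76 ≤ 299 → not valid
(37,101,230): 37+101 ≤ 230 → not valid
(103,319,415): 103+319 > 415 → valid
(104,156,435): 104+156 ≤ 435 → not valid
(220,339,584): 220+339 ≤ 584 → not valid
1 of the 7 triples forms a triangle.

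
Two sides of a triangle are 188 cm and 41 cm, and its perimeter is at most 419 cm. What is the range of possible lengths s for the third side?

147 < s ≤ 190

Triangle inequality alone gives 147 < s < 229.
The perimeter condition gives s ≤ 419 − 188 − 41 = 190.
Intersecting the two: 147 < s ≤ 190.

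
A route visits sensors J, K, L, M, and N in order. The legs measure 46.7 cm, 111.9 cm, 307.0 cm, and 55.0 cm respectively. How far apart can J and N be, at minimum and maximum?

93.4 ≤ JN ≤ 520.6 cm

The maximum is all hops collinear in one direction: 46.7 + 111.9 + 307.0 + 55.0 = 520.6.
The longest hop is 307.0; the others sum to 213.6. Folding the others back against it leaves at least 307.0 − 213.6 = 93.4.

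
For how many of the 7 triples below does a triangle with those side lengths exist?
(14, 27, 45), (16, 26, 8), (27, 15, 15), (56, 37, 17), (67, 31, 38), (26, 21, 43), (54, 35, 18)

(14,27,45): 14+27 ≤ 45 → not valid
(8,16,26): 8+16 ≤ 26 → not valid
(15,15,27): 15+15 > 27 → valid
(17,37,56): 17+37 ≤ 56 → not valid
(31,38,67): 31+38 > 67 → valid
(21,26,43): 21+26 > 43 → valid
(18,35,54): 18+35 ≤ 54 → not valid
3 of the 7 triples form a triangle.

3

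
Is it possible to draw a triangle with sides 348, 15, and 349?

The longest side is 349, and the other two sum to 363.
Since 363 > 349, the triangle inequality holds.

Yes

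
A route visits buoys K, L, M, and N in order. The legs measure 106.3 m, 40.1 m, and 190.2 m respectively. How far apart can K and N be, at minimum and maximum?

The maximum is all hops collinear in one direction: 106.3 + 40.1 + 190.2 = 336.6.
The longest hop is 190.2; the others sum to 146.4. Folding the others back against it leaves at least 190.2 − 146.4 = 43.8.

43.8 ≤ KN ≤ 336.6 m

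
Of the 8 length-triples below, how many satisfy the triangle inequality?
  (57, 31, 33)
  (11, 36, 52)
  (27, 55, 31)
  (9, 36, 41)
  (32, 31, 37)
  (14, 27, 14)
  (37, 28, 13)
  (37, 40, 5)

(31,33,57): 31+33 > 57 → valid
(11,36,52): 11+36 ≤ 52 → not valid
(27,31,55): 27+31 > 55 → valid
(9,36,41): 9+36 > 41 → valid
(31,32,37): 31+32 > 37 → valid
(14,14,27): 14+14 > 27 → valid
(13,28,37): 13+28 > 37 → valid
(5,37,40): 5+37 > 40 → valid
7 of the 8 triples form a triangle.

7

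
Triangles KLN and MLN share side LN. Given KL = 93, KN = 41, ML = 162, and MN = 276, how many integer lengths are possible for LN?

From triangle KLN: 52 < LN < 134.
From triangle MLN: 114 < LN < 438.
Intersection: 114 < LN < 134, so integers 115 through 133: 19 values.

19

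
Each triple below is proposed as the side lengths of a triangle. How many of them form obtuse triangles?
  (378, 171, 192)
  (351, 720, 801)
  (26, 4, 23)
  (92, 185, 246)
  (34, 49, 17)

3

(378,171,192): 171+192 ≤ 378, not a triangle
(351,720,801): 351²+720² = 641601 = 801² → right
(26,4,23): 4²+23² = 545 < 676 = 26² → obtuse
(92,185,246): 92²+185² = 42689 < 60516 = 246² → obtuse
(34,49,17): 17²+34² = 1445 < 2401 = 49² → obtuse
3 of the 5 are obtuse.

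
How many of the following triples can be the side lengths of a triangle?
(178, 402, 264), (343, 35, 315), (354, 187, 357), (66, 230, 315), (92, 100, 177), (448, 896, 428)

4

(178,264,402): 178+264 > 402 → valid
(35,315,343): 35+315 > 343 → valid
(187,354,357): 187+354 > 357 → valid
(66,230,315): 66+230 ≤ 315 → not valid
(92,100,177): 92+100 > 177 → valid
(428,448,896): 428+448 ≤ 896 → not valid
4 of the 6 triples form a triangle.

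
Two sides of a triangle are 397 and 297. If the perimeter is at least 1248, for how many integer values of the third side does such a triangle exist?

Triangle inequality: 100 < x < 694. Perimeter ≥ 1248 gives x ≥ 1248 − 397 − 297 = 554.
So 554 ≤ x < 694; integers 554 through 693: 140 values.

140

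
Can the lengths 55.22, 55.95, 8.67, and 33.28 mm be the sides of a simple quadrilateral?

Yes

A quadrilateral exists iff every side is shorter than the sum of the others — equivalently, the longest side is less than the sum of the rest.
Longest side 55.95 < 97.17 (sum of the remaining 3), so yes.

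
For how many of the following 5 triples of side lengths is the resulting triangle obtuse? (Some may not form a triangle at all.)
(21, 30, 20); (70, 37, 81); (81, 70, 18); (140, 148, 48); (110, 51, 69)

4

(21,30,20): 20²+21² = 841 < 900 = 30² → obtuse
(70,37,81): 37²+70² = 6269 < 6561 = 81² → obtuse
(81,70,18): 18²+70² = 5224 < 6561 = 81² → obtuse
(140,148,48): 48²+140² = 21904 = 148² → right
(110,51,69): 51²+69² = 7362 < 12100 = 110² → obtuse
4 of the 5 are obtuse.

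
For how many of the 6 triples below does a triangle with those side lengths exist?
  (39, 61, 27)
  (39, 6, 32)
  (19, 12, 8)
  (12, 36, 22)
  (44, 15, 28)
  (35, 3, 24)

2

(27,39,61): 27+39 > 61 → valid
(6,32,39): 6+32 ≤ 39 → not valid
(8,12,19): 8+12 > 19 → valid
(12,22,36): 12+22 ≤ 36 → not valid
(15,28,44): 15+28 ≤ 44 → not valid
(3,24,35): 3+24 ≤ 35 → not valid
2 of the 6 triples form a triangle.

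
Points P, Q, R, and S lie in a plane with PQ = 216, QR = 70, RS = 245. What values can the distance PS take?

0 ≤ PS ≤ 531

The maximum is all hops collinear in one direction: 216 + 70 + 245 = 531.
The longest hop is 245; the others sum to 286. Since 245 ≤ 286, the path can fold back on itself completely, so the minimum distance is 0.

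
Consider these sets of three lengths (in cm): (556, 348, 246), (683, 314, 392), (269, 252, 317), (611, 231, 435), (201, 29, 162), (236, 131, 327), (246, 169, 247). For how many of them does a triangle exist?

(246,348,556): 246+348 > 556 → valid
(314,392,683): 314+392 > 683 → valid
(252,269,317): 252+269 > 317 → valid
(231,435,611): 231+435 > 611 → valid
(29,162,201): 29+162 ≤ 201 → not valid
(131,236,327): 131+236 > 327 → valid
(169,246,247): 169+246 > 247 → valid
6 of the 7 triples form a triangle.

6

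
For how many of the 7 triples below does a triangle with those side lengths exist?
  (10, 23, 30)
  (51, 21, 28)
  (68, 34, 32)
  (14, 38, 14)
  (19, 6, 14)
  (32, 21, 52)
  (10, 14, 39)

(10,23,30): 10+23 > 30 → valid
(21,28,51): 21+28 ≤ 51 → not valid
(32,34,68): 32+34 ≤ 68 → not valid
(14,14,38): 14+14 ≤ 38 → not valid
(6,14,19): 6+14 > 19 → valid
(21,32,52): 21+32 > 52 → valid
(10,14,39): 10+14 ≤ 39 → not valid
3 of the 7 triples form a triangle.

3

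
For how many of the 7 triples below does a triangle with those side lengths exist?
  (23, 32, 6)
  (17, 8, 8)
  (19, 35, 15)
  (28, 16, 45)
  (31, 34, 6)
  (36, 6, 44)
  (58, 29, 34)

(6,23,32): 6+23 ≤ 32 → not valid
(8,8,17): 8+8 ≤ 17 → not valid
(15,19,35): 15+19 ≤ 35 → not valid
(16,28,45): 16+28 ≤ 45 → not valid
(6,31,34): 6+31 > 34 → valid
(6,36,44): 6+36 ≤ 44 → not valid
(29,34,58): 29+34 > 58 → valid
2 of the 7 triples form a triangle.

2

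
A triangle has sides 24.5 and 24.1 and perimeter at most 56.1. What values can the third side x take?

Triangle inequality alone gives 0.4 < x < 48.6.
The perimeter condition gives x ≤ 56.1 − 24.5 − 24.1 = 7.5.
Intersecting the two: 0.4 < x ≤ 7.5.

0.4 < x ≤ 7.5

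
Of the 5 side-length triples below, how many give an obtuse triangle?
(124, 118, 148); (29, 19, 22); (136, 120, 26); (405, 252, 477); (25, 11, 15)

(124,118,148): 118²+124² = 29300 > 21904 = 148² → acute
(29,19,22): 19²+22² = 845 > 841 = 29² → acute
(136,120,26): 26²+120² = 15076 < 18496 = 136² → obtuse
(405,252,477): 252²+405² = 227529 = 477² → right
(25,11,15): 11²+15² = 346 < 625 = 25² → obtuse
2 of the 5 are obtuse.

2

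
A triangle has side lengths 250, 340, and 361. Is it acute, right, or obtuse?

Compare the square of the longest side to the sum of squares of the other two: 250² + 340² = 178100 > 130321 = 361².

acute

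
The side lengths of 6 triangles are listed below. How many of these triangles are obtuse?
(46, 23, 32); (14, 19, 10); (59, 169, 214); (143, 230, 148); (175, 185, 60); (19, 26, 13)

(46,23,32): 23²+32² = 1553 < 2116 = 46² → obtuse
(14,19,10): 10²+14² = 296 < 361 = 19² → obtuse
(59,169,214): 59²+169² = 32042 < 45796 = 214² → obtuse
(143,230,148): 143²+148² = 42353 < 52900 = 230² → obtuse
(175,185,60): 60²+175² = 34225 = 185² → right
(19,26,13): 13²+19² = 530 < 676 = 26² → obtuse
5 of the 6 are obtuse.

5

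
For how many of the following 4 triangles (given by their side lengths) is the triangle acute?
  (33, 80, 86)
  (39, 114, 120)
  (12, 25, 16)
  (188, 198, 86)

3

(33,80,86): 33²+80² = 7489 > 7396 = 86² → acute
(39,114,120): 39²+114² = 14517 > 14400 = 120² → acute
(12,25,16): 12²+16² = 400 < 625 = 25² → obtuse
(188,198,86): 86²+188² = 42740 > 39204 = 198² → acute
3 of the 4 are acute.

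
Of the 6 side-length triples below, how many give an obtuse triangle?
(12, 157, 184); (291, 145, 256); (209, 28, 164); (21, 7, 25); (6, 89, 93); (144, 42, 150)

2

(12,157,184): 12+157 ≤ 184, not a triangle
(291,145,256): 145²+256² = 86561 > 84681 = 291² → acute
(209,28,164): 28+164 ≤ 209, not a triangle
(21,7,25): 7²+21² = 490 < 625 = 25² → obtuse
(6,89,93): 6²+89² = 7957 < 8649 = 93² → obtuse
(144,42,150): 42²+144² = 22500 = 150² → right
2 of the 6 are obtuse.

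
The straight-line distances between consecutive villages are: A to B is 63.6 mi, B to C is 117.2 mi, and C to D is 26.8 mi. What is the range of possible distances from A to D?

26.8 ≤ AD ≤ 207.6 mi

The maximum is all hops collinear in one direction: 63.6 + 117.2 + 26.8 = 207.6.
The longest hop is 117.2; the others sum to 90.4. Folding the others back against it leaves at least 117.2 − 90.4 = 26.8.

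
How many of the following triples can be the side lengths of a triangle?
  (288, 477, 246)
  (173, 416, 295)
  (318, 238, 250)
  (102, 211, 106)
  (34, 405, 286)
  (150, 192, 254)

(246,288,477): 246+288 > 477 → valid
(173,295,416): 173+295 > 416 → valid
(238,250,318): 238+250 > 318 → valid
(102,106,211): 102+106 ≤ 211 → not valid
(34,286,405): 34+286 ≤ 405 → not valid
(150,192,254): 150+192 > 254 → valid
4 of the 6 triples form a triangle.

4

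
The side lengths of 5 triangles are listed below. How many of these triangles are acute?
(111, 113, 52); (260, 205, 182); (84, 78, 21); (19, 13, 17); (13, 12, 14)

(111,113,52): 52²+111² = 15025 > 12769 = 113² → acute
(260,205,182): 182²+205² = 75149 > 67600 = 260² → acute
(84,78,21): 21²+78² = 6525 < 7056 = 84² → obtuse
(19,13,17): 13²+17² = 458 > 361 = 19² → acute
(13,12,14): 12²+13² = 313 > 196 = 14² → acute
4 of the 5 are acute.

4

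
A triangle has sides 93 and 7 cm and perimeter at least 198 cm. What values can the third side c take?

98 ≤ c < 100

Triangle inequality alone gives 86 < c < 100.
The perimeter condition gives c ≥ 198 − 93 − 7 = 98.
Intersecting the two: 98 ≤ c < 100.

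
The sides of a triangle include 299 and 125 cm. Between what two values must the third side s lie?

174 < s < 424 (cm)

By the triangle inequality, s must be less than 299 + 125 = 424 and greater than |299 − 125| = 174.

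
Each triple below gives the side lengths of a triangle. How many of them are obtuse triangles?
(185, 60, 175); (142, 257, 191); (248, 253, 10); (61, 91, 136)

(185,60,175): 60²+175² = 34225 = 185² → right
(142,257,191): 142²+191² = 56645 < 66049 = 257² → obtuse
(248,253,10): 10²+248² = 61604 < 64009 = 253² → obtuse
(61,91,136): 61²+91² = 12002 < 18496 = 136² → obtuse
3 of the 4 are obtuse.

3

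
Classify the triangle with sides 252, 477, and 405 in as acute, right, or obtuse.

right

Compare the square of the longest side to the sum of squares of the other two: 252² + 405² = 227529 = 477².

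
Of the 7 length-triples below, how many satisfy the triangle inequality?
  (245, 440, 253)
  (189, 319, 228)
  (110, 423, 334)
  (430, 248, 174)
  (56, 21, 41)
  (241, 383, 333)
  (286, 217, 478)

(245,253,440): 245+253 > 440 → valid
(189,228,319): 189+228 > 319 → valid
(110,334,423): 110+334 > 423 → valid
(174,248,430): 174+248 ≤ 430 → not valid
(21,41,56): 21+41 > 56 → valid
(241,333,383): 241+333 > 383 → valid
(217,286,478): 217+286 > 478 → valid
6 of the 7 triples form a triangle.

6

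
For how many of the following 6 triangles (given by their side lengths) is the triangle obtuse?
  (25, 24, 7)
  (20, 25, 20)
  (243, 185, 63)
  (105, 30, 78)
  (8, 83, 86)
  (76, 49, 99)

(25,24,7): 7²+24² = 625 = 25² → right
(20,25,20): 20²+20² = 800 > 625 = 25² → acute
(243,185,63): 63²+185² = 38194 < 59049 = 243² → obtuse
(105,30,78): 30²+78² = 6984 < 11025 = 105² → obtuse
(8,83,86): 8²+83² = 6953 < 7396 = 86² → obtuse
(76,49,99): 49²+76² = 8177 < 9801 = 99² → obtuse
4 of the 6 are obtuse.

4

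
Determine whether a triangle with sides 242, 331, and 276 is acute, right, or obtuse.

Compare the square of the longest side to the sum of squares of the other two: 242² + 276² = 134740 > 109561 = 331².

acute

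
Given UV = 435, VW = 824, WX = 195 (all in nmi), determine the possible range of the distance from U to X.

The maximum is all hops collinear in one direction: 435 + 824 + 195 = 1454.
The longest hop is 824; the others sum to 630. Folding the others back against it leaves at least 824 − 630 = 194.

194 ≤ UX ≤ 1454 nmi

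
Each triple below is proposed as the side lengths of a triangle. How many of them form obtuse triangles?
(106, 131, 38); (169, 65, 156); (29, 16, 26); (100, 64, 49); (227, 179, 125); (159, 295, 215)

(106,131,38): 38²+106² = 12680 < 17161 = 131² → obtuse
(169,65,156): 65²+156² = 28561 = 169² → right
(29,16,26): 16²+26² = 932 > 841 = 29² → acute
(100,64,49): 49²+64² = 6497 < 10000 = 100² → obtuse
(227,179,125): 125²+179² = 47666 < 51529 = 227² → obtuse
(159,295,215): 159²+215² = 71506 < 87025 = 295² → obtuse
4 of the 6 are obtuse.

4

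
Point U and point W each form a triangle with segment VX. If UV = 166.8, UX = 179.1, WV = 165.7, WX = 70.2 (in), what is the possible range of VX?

95.5 < VX < 235.9

From triangle UVX: |166.8 − 179.1| < VX < 166.8 + 179.1, i.e. 12.3 < VX < 345.9.
From triangle WVX: 95.5 < VX < 235.9.
Both must hold, so VX lies in the intersection.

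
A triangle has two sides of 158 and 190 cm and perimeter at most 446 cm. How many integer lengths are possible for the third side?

66

Triangle inequality: 32 < x < 348. Perimeter ≤ 446 gives x ≤ 446 − 158 − 190 = 98.
So 32 < x ≤ 98; integers 33 through 98: 66 values.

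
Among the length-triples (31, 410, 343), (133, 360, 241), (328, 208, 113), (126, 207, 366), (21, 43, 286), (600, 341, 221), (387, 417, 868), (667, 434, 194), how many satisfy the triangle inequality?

(31,343,410): 31+343 ≤ 410 → not valid
(133,241,360): 133+241 > 360 → valid
(113,208,328): 113+208 ≤ 328 → not valid
(126,207,366): 126+207 ≤ 366 → not valid
(21,43,286): 21+43 ≤ 286 → not valid
(221,341,600): 221+341 ≤ 600 → not valid
(387,417,868): 387+417 ≤ 868 → not valid
(194,434,667): 194+434 ≤ 667 → not valid
1 of the 8 triples forms a triangle.

1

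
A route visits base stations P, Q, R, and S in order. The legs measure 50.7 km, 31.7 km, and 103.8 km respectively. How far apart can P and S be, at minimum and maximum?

21.4 ≤ PS ≤ 186.2 km

The maximum is all hops collinear in one direction: 50.7 + 31.7 + 103.8 = 186.2.
The longest hop is 103.8; the others sum to 82.4. Folding the others back against it leaves at least 103.8 − 82.4 = 21.4.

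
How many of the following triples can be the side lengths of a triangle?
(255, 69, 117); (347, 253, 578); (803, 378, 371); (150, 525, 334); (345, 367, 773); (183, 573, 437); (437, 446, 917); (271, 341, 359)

(69,117,255): 69+117 ≤ 255 → not valid
(253,347,578): 253+347 > 578 → valid
(371,378,803): 371+378 ≤ 803 → not valid
(150,334,525): 150+334 ≤ 525 → not valid
(345,367,773): 345+367 ≤ 773 → not valid
(183,437,573): 183+437 > 573 → valid
(437,446,917): 437+446 ≤ 917 → not valid
(271,341,359): 271+341 > 359 → valid
3 of the 8 triples form a triangle.

3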